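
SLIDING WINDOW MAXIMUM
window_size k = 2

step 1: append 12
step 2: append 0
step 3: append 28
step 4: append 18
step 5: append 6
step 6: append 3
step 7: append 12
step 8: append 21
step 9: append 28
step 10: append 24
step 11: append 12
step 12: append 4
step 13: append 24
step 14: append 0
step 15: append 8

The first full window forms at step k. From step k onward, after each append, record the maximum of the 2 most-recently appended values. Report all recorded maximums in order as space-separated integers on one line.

Answer: 12 28 28 18 6 12 21 28 28 24 12 24 24 8

Derivation:
step 1: append 12 -> window=[12] (not full yet)
step 2: append 0 -> window=[12, 0] -> max=12
step 3: append 28 -> window=[0, 28] -> max=28
step 4: append 18 -> window=[28, 18] -> max=28
step 5: append 6 -> window=[18, 6] -> max=18
step 6: append 3 -> window=[6, 3] -> max=6
step 7: append 12 -> window=[3, 12] -> max=12
step 8: append 21 -> window=[12, 21] -> max=21
step 9: append 28 -> window=[21, 28] -> max=28
step 10: append 24 -> window=[28, 24] -> max=28
step 11: append 12 -> window=[24, 12] -> max=24
step 12: append 4 -> window=[12, 4] -> max=12
step 13: append 24 -> window=[4, 24] -> max=24
step 14: append 0 -> window=[24, 0] -> max=24
step 15: append 8 -> window=[0, 8] -> max=8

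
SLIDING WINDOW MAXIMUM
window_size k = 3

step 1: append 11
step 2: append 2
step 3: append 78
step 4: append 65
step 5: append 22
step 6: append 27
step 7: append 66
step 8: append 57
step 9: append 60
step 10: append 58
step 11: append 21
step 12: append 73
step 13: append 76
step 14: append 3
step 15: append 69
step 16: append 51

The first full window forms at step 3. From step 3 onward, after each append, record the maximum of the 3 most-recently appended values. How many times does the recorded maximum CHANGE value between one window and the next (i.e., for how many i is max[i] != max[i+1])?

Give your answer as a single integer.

step 1: append 11 -> window=[11] (not full yet)
step 2: append 2 -> window=[11, 2] (not full yet)
step 3: append 78 -> window=[11, 2, 78] -> max=78
step 4: append 65 -> window=[2, 78, 65] -> max=78
step 5: append 22 -> window=[78, 65, 22] -> max=78
step 6: append 27 -> window=[65, 22, 27] -> max=65
step 7: append 66 -> window=[22, 27, 66] -> max=66
step 8: append 57 -> window=[27, 66, 57] -> max=66
step 9: append 60 -> window=[66, 57, 60] -> max=66
step 10: append 58 -> window=[57, 60, 58] -> max=60
step 11: append 21 -> window=[60, 58, 21] -> max=60
step 12: append 73 -> window=[58, 21, 73] -> max=73
step 13: append 76 -> window=[21, 73, 76] -> max=76
step 14: append 3 -> window=[73, 76, 3] -> max=76
step 15: append 69 -> window=[76, 3, 69] -> max=76
step 16: append 51 -> window=[3, 69, 51] -> max=69
Recorded maximums: 78 78 78 65 66 66 66 60 60 73 76 76 76 69
Changes between consecutive maximums: 6

Answer: 6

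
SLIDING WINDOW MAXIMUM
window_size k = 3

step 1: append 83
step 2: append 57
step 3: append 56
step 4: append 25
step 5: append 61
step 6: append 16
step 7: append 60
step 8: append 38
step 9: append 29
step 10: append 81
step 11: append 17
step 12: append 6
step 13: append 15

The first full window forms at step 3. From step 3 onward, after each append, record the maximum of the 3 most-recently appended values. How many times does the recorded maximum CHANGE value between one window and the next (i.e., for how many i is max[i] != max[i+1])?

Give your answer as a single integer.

Answer: 5

Derivation:
step 1: append 83 -> window=[83] (not full yet)
step 2: append 57 -> window=[83, 57] (not full yet)
step 3: append 56 -> window=[83, 57, 56] -> max=83
step 4: append 25 -> window=[57, 56, 25] -> max=57
step 5: append 61 -> window=[56, 25, 61] -> max=61
step 6: append 16 -> window=[25, 61, 16] -> max=61
step 7: append 60 -> window=[61, 16, 60] -> max=61
step 8: append 38 -> window=[16, 60, 38] -> max=60
step 9: append 29 -> window=[60, 38, 29] -> max=60
step 10: append 81 -> window=[38, 29, 81] -> max=81
step 11: append 17 -> window=[29, 81, 17] -> max=81
step 12: append 6 -> window=[81, 17, 6] -> max=81
step 13: append 15 -> window=[17, 6, 15] -> max=17
Recorded maximums: 83 57 61 61 61 60 60 81 81 81 17
Changes between consecutive maximums: 5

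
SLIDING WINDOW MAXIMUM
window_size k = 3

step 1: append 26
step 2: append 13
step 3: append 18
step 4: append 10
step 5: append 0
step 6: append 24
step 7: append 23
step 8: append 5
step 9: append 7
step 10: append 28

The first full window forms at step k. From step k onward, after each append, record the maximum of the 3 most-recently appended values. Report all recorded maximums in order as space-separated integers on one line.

Answer: 26 18 18 24 24 24 23 28

Derivation:
step 1: append 26 -> window=[26] (not full yet)
step 2: append 13 -> window=[26, 13] (not full yet)
step 3: append 18 -> window=[26, 13, 18] -> max=26
step 4: append 10 -> window=[13, 18, 10] -> max=18
step 5: append 0 -> window=[18, 10, 0] -> max=18
step 6: append 24 -> window=[10, 0, 24] -> max=24
step 7: append 23 -> window=[0, 24, 23] -> max=24
step 8: append 5 -> window=[24, 23, 5] -> max=24
step 9: append 7 -> window=[23, 5, 7] -> max=23
step 10: append 28 -> window=[5, 7, 28] -> max=28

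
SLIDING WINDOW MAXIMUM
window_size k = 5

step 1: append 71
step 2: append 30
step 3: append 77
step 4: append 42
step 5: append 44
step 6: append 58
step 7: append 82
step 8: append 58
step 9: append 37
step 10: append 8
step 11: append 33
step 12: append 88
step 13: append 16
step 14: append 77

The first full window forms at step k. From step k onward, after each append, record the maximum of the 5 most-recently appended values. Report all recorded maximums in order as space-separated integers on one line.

Answer: 77 77 82 82 82 82 82 88 88 88

Derivation:
step 1: append 71 -> window=[71] (not full yet)
step 2: append 30 -> window=[71, 30] (not full yet)
step 3: append 77 -> window=[71, 30, 77] (not full yet)
step 4: append 42 -> window=[71, 30, 77, 42] (not full yet)
step 5: append 44 -> window=[71, 30, 77, 42, 44] -> max=77
step 6: append 58 -> window=[30, 77, 42, 44, 58] -> max=77
step 7: append 82 -> window=[77, 42, 44, 58, 82] -> max=82
step 8: append 58 -> window=[42, 44, 58, 82, 58] -> max=82
step 9: append 37 -> window=[44, 58, 82, 58, 37] -> max=82
step 10: append 8 -> window=[58, 82, 58, 37, 8] -> max=82
step 11: append 33 -> window=[82, 58, 37, 8, 33] -> max=82
step 12: append 88 -> window=[58, 37, 8, 33, 88] -> max=88
step 13: append 16 -> window=[37, 8, 33, 88, 16] -> max=88
step 14: append 77 -> window=[8, 33, 88, 16, 77] -> max=88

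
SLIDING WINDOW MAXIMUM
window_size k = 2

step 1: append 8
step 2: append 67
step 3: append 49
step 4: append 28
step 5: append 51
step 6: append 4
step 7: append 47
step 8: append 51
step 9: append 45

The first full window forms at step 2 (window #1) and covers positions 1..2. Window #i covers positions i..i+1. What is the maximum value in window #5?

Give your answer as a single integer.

step 1: append 8 -> window=[8] (not full yet)
step 2: append 67 -> window=[8, 67] -> max=67
step 3: append 49 -> window=[67, 49] -> max=67
step 4: append 28 -> window=[49, 28] -> max=49
step 5: append 51 -> window=[28, 51] -> max=51
step 6: append 4 -> window=[51, 4] -> max=51
Window #5 max = 51

Answer: 51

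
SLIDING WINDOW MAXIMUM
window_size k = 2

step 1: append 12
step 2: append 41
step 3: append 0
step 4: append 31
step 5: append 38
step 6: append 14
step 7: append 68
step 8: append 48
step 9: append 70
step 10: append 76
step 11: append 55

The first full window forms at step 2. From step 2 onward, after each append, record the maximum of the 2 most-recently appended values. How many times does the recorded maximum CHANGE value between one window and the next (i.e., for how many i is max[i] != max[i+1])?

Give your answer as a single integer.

Answer: 5

Derivation:
step 1: append 12 -> window=[12] (not full yet)
step 2: append 41 -> window=[12, 41] -> max=41
step 3: append 0 -> window=[41, 0] -> max=41
step 4: append 31 -> window=[0, 31] -> max=31
step 5: append 38 -> window=[31, 38] -> max=38
step 6: append 14 -> window=[38, 14] -> max=38
step 7: append 68 -> window=[14, 68] -> max=68
step 8: append 48 -> window=[68, 48] -> max=68
step 9: append 70 -> window=[48, 70] -> max=70
step 10: append 76 -> window=[70, 76] -> max=76
step 11: append 55 -> window=[76, 55] -> max=76
Recorded maximums: 41 41 31 38 38 68 68 70 76 76
Changes between consecutive maximums: 5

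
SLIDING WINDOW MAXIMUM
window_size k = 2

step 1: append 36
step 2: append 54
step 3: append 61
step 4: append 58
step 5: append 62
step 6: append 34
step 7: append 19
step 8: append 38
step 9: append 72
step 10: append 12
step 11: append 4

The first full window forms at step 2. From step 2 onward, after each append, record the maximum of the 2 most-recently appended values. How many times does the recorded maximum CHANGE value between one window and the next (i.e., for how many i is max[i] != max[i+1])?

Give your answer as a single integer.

Answer: 6

Derivation:
step 1: append 36 -> window=[36] (not full yet)
step 2: append 54 -> window=[36, 54] -> max=54
step 3: append 61 -> window=[54, 61] -> max=61
step 4: append 58 -> window=[61, 58] -> max=61
step 5: append 62 -> window=[58, 62] -> max=62
step 6: append 34 -> window=[62, 34] -> max=62
step 7: append 19 -> window=[34, 19] -> max=34
step 8: append 38 -> window=[19, 38] -> max=38
step 9: append 72 -> window=[38, 72] -> max=72
step 10: append 12 -> window=[72, 12] -> max=72
step 11: append 4 -> window=[12, 4] -> max=12
Recorded maximums: 54 61 61 62 62 34 38 72 72 12
Changes between consecutive maximums: 6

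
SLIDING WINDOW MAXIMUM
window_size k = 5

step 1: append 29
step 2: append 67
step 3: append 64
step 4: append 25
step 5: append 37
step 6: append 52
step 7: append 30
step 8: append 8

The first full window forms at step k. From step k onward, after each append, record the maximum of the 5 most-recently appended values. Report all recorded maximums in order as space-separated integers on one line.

step 1: append 29 -> window=[29] (not full yet)
step 2: append 67 -> window=[29, 67] (not full yet)
step 3: append 64 -> window=[29, 67, 64] (not full yet)
step 4: append 25 -> window=[29, 67, 64, 25] (not full yet)
step 5: append 37 -> window=[29, 67, 64, 25, 37] -> max=67
step 6: append 52 -> window=[67, 64, 25, 37, 52] -> max=67
step 7: append 30 -> window=[64, 25, 37, 52, 30] -> max=64
step 8: append 8 -> window=[25, 37, 52, 30, 8] -> max=52

Answer: 67 67 64 52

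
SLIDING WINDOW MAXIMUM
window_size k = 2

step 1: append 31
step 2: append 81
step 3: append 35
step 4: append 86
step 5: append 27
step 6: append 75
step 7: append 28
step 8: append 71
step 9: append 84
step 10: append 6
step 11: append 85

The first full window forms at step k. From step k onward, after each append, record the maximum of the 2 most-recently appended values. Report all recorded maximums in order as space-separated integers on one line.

Answer: 81 81 86 86 75 75 71 84 84 85

Derivation:
step 1: append 31 -> window=[31] (not full yet)
step 2: append 81 -> window=[31, 81] -> max=81
step 3: append 35 -> window=[81, 35] -> max=81
step 4: append 86 -> window=[35, 86] -> max=86
step 5: append 27 -> window=[86, 27] -> max=86
step 6: append 75 -> window=[27, 75] -> max=75
step 7: append 28 -> window=[75, 28] -> max=75
step 8: append 71 -> window=[28, 71] -> max=71
step 9: append 84 -> window=[71, 84] -> max=84
step 10: append 6 -> window=[84, 6] -> max=84
step 11: append 85 -> window=[6, 85] -> max=85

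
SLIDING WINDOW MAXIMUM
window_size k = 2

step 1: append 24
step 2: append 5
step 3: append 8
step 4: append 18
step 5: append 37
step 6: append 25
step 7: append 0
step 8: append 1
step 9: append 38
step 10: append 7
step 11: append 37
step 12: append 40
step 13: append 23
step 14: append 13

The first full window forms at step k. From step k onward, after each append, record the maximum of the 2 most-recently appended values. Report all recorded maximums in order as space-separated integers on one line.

step 1: append 24 -> window=[24] (not full yet)
step 2: append 5 -> window=[24, 5] -> max=24
step 3: append 8 -> window=[5, 8] -> max=8
step 4: append 18 -> window=[8, 18] -> max=18
step 5: append 37 -> window=[18, 37] -> max=37
step 6: append 25 -> window=[37, 25] -> max=37
step 7: append 0 -> window=[25, 0] -> max=25
step 8: append 1 -> window=[0, 1] -> max=1
step 9: append 38 -> window=[1, 38] -> max=38
step 10: append 7 -> window=[38, 7] -> max=38
step 11: append 37 -> window=[7, 37] -> max=37
step 12: append 40 -> window=[37, 40] -> max=40
step 13: append 23 -> window=[40, 23] -> max=40
step 14: append 13 -> window=[23, 13] -> max=23

Answer: 24 8 18 37 37 25 1 38 38 37 40 40 23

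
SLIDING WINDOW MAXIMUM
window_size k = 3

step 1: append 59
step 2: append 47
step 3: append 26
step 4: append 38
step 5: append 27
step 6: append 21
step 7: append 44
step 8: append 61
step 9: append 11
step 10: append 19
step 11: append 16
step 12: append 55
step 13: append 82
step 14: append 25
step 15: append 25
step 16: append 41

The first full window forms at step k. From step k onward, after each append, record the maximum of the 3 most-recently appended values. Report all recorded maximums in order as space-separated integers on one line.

Answer: 59 47 38 38 44 61 61 61 19 55 82 82 82 41

Derivation:
step 1: append 59 -> window=[59] (not full yet)
step 2: append 47 -> window=[59, 47] (not full yet)
step 3: append 26 -> window=[59, 47, 26] -> max=59
step 4: append 38 -> window=[47, 26, 38] -> max=47
step 5: append 27 -> window=[26, 38, 27] -> max=38
step 6: append 21 -> window=[38, 27, 21] -> max=38
step 7: append 44 -> window=[27, 21, 44] -> max=44
step 8: append 61 -> window=[21, 44, 61] -> max=61
step 9: append 11 -> window=[44, 61, 11] -> max=61
step 10: append 19 -> window=[61, 11, 19] -> max=61
step 11: append 16 -> window=[11, 19, 16] -> max=19
step 12: append 55 -> window=[19, 16, 55] -> max=55
step 13: append 82 -> window=[16, 55, 82] -> max=82
step 14: append 25 -> window=[55, 82, 25] -> max=82
step 15: append 25 -> window=[82, 25, 25] -> max=82
step 16: append 41 -> window=[25, 25, 41] -> max=41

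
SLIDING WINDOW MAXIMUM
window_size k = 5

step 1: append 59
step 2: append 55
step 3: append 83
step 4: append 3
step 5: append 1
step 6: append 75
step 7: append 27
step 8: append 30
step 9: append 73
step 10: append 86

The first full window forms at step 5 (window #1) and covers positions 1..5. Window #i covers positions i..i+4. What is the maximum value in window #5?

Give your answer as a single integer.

Answer: 75

Derivation:
step 1: append 59 -> window=[59] (not full yet)
step 2: append 55 -> window=[59, 55] (not full yet)
step 3: append 83 -> window=[59, 55, 83] (not full yet)
step 4: append 3 -> window=[59, 55, 83, 3] (not full yet)
step 5: append 1 -> window=[59, 55, 83, 3, 1] -> max=83
step 6: append 75 -> window=[55, 83, 3, 1, 75] -> max=83
step 7: append 27 -> window=[83, 3, 1, 75, 27] -> max=83
step 8: append 30 -> window=[3, 1, 75, 27, 30] -> max=75
step 9: append 73 -> window=[1, 75, 27, 30, 73] -> max=75
Window #5 max = 75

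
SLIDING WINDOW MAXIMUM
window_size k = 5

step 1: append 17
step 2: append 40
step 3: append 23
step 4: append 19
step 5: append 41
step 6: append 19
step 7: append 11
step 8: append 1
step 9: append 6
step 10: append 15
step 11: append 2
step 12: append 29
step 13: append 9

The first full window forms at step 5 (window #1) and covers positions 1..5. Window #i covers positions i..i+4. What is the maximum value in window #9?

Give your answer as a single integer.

Answer: 29

Derivation:
step 1: append 17 -> window=[17] (not full yet)
step 2: append 40 -> window=[17, 40] (not full yet)
step 3: append 23 -> window=[17, 40, 23] (not full yet)
step 4: append 19 -> window=[17, 40, 23, 19] (not full yet)
step 5: append 41 -> window=[17, 40, 23, 19, 41] -> max=41
step 6: append 19 -> window=[40, 23, 19, 41, 19] -> max=41
step 7: append 11 -> window=[23, 19, 41, 19, 11] -> max=41
step 8: append 1 -> window=[19, 41, 19, 11, 1] -> max=41
step 9: append 6 -> window=[41, 19, 11, 1, 6] -> max=41
step 10: append 15 -> window=[19, 11, 1, 6, 15] -> max=19
step 11: append 2 -> window=[11, 1, 6, 15, 2] -> max=15
step 12: append 29 -> window=[1, 6, 15, 2, 29] -> max=29
step 13: append 9 -> window=[6, 15, 2, 29, 9] -> max=29
Window #9 max = 29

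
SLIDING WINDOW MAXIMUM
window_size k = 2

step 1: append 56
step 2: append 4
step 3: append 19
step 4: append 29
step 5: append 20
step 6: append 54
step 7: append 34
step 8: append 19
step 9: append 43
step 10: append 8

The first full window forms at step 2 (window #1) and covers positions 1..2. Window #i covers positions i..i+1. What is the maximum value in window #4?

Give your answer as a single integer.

step 1: append 56 -> window=[56] (not full yet)
step 2: append 4 -> window=[56, 4] -> max=56
step 3: append 19 -> window=[4, 19] -> max=19
step 4: append 29 -> window=[19, 29] -> max=29
step 5: append 20 -> window=[29, 20] -> max=29
Window #4 max = 29

Answer: 29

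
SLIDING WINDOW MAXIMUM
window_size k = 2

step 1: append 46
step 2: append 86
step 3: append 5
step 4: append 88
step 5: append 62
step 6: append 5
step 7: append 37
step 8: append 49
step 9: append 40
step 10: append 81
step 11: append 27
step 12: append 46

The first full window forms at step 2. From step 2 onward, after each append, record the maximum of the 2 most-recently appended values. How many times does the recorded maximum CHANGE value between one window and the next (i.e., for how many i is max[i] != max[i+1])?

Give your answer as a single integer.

Answer: 6

Derivation:
step 1: append 46 -> window=[46] (not full yet)
step 2: append 86 -> window=[46, 86] -> max=86
step 3: append 5 -> window=[86, 5] -> max=86
step 4: append 88 -> window=[5, 88] -> max=88
step 5: append 62 -> window=[88, 62] -> max=88
step 6: append 5 -> window=[62, 5] -> max=62
step 7: append 37 -> window=[5, 37] -> max=37
step 8: append 49 -> window=[37, 49] -> max=49
step 9: append 40 -> window=[49, 40] -> max=49
step 10: append 81 -> window=[40, 81] -> max=81
step 11: append 27 -> window=[81, 27] -> max=81
step 12: append 46 -> window=[27, 46] -> max=46
Recorded maximums: 86 86 88 88 62 37 49 49 81 81 46
Changes between consecutive maximums: 6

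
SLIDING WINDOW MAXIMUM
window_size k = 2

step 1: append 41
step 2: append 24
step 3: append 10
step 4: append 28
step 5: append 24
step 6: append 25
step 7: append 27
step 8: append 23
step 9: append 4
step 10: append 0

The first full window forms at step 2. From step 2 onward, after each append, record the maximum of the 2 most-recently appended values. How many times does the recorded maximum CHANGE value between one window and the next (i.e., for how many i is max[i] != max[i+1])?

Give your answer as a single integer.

step 1: append 41 -> window=[41] (not full yet)
step 2: append 24 -> window=[41, 24] -> max=41
step 3: append 10 -> window=[24, 10] -> max=24
step 4: append 28 -> window=[10, 28] -> max=28
step 5: append 24 -> window=[28, 24] -> max=28
step 6: append 25 -> window=[24, 25] -> max=25
step 7: append 27 -> window=[25, 27] -> max=27
step 8: append 23 -> window=[27, 23] -> max=27
step 9: append 4 -> window=[23, 4] -> max=23
step 10: append 0 -> window=[4, 0] -> max=4
Recorded maximums: 41 24 28 28 25 27 27 23 4
Changes between consecutive maximums: 6

Answer: 6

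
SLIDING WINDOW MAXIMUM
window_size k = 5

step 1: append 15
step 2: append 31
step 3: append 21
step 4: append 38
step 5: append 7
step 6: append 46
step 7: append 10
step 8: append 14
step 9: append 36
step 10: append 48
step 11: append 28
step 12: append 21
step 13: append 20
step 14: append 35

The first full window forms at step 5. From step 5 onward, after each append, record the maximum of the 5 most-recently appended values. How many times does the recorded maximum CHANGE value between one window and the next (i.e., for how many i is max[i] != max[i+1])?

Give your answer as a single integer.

step 1: append 15 -> window=[15] (not full yet)
step 2: append 31 -> window=[15, 31] (not full yet)
step 3: append 21 -> window=[15, 31, 21] (not full yet)
step 4: append 38 -> window=[15, 31, 21, 38] (not full yet)
step 5: append 7 -> window=[15, 31, 21, 38, 7] -> max=38
step 6: append 46 -> window=[31, 21, 38, 7, 46] -> max=46
step 7: append 10 -> window=[21, 38, 7, 46, 10] -> max=46
step 8: append 14 -> window=[38, 7, 46, 10, 14] -> max=46
step 9: append 36 -> window=[7, 46, 10, 14, 36] -> max=46
step 10: append 48 -> window=[46, 10, 14, 36, 48] -> max=48
step 11: append 28 -> window=[10, 14, 36, 48, 28] -> max=48
step 12: append 21 -> window=[14, 36, 48, 28, 21] -> max=48
step 13: append 20 -> window=[36, 48, 28, 21, 20] -> max=48
step 14: append 35 -> window=[48, 28, 21, 20, 35] -> max=48
Recorded maximums: 38 46 46 46 46 48 48 48 48 48
Changes between consecutive maximums: 2

Answer: 2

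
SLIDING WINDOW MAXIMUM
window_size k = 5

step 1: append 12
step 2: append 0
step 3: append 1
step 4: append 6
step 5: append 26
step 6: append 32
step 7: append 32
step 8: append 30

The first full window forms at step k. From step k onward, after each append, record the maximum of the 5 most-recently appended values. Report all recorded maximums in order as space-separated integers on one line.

step 1: append 12 -> window=[12] (not full yet)
step 2: append 0 -> window=[12, 0] (not full yet)
step 3: append 1 -> window=[12, 0, 1] (not full yet)
step 4: append 6 -> window=[12, 0, 1, 6] (not full yet)
step 5: append 26 -> window=[12, 0, 1, 6, 26] -> max=26
step 6: append 32 -> window=[0, 1, 6, 26, 32] -> max=32
step 7: append 32 -> window=[1, 6, 26, 32, 32] -> max=32
step 8: append 30 -> window=[6, 26, 32, 32, 30] -> max=32

Answer: 26 32 32 32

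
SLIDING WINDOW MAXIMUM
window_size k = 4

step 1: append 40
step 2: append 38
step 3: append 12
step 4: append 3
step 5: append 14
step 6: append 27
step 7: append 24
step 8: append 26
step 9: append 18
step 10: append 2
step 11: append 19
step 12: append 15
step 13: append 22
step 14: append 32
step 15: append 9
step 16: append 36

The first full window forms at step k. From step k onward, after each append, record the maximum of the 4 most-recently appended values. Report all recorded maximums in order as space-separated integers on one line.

step 1: append 40 -> window=[40] (not full yet)
step 2: append 38 -> window=[40, 38] (not full yet)
step 3: append 12 -> window=[40, 38, 12] (not full yet)
step 4: append 3 -> window=[40, 38, 12, 3] -> max=40
step 5: append 14 -> window=[38, 12, 3, 14] -> max=38
step 6: append 27 -> window=[12, 3, 14, 27] -> max=27
step 7: append 24 -> window=[3, 14, 27, 24] -> max=27
step 8: append 26 -> window=[14, 27, 24, 26] -> max=27
step 9: append 18 -> window=[27, 24, 26, 18] -> max=27
step 10: append 2 -> window=[24, 26, 18, 2] -> max=26
step 11: append 19 -> window=[26, 18, 2, 19] -> max=26
step 12: append 15 -> window=[18, 2, 19, 15] -> max=19
step 13: append 22 -> window=[2, 19, 15, 22] -> max=22
step 14: append 32 -> window=[19, 15, 22, 32] -> max=32
step 15: append 9 -> window=[15, 22, 32, 9] -> max=32
step 16: append 36 -> window=[22, 32, 9, 36] -> max=36

Answer: 40 38 27 27 27 27 26 26 19 22 32 32 36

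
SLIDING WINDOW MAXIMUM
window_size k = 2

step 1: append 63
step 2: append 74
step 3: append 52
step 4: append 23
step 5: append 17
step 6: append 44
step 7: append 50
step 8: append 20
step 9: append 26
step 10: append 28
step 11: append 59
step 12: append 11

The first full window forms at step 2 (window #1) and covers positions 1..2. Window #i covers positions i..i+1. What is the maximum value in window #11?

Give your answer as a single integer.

Answer: 59

Derivation:
step 1: append 63 -> window=[63] (not full yet)
step 2: append 74 -> window=[63, 74] -> max=74
step 3: append 52 -> window=[74, 52] -> max=74
step 4: append 23 -> window=[52, 23] -> max=52
step 5: append 17 -> window=[23, 17] -> max=23
step 6: append 44 -> window=[17, 44] -> max=44
step 7: append 50 -> window=[44, 50] -> max=50
step 8: append 20 -> window=[50, 20] -> max=50
step 9: append 26 -> window=[20, 26] -> max=26
step 10: append 28 -> window=[26, 28] -> max=28
step 11: append 59 -> window=[28, 59] -> max=59
step 12: append 11 -> window=[59, 11] -> max=59
Window #11 max = 59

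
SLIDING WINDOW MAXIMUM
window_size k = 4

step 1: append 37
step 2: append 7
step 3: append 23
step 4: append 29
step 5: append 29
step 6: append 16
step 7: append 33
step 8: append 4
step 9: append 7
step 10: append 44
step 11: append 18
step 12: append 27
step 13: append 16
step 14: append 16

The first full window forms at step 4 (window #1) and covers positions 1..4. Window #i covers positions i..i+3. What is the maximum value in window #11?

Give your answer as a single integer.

Answer: 27

Derivation:
step 1: append 37 -> window=[37] (not full yet)
step 2: append 7 -> window=[37, 7] (not full yet)
step 3: append 23 -> window=[37, 7, 23] (not full yet)
step 4: append 29 -> window=[37, 7, 23, 29] -> max=37
step 5: append 29 -> window=[7, 23, 29, 29] -> max=29
step 6: append 16 -> window=[23, 29, 29, 16] -> max=29
step 7: append 33 -> window=[29, 29, 16, 33] -> max=33
step 8: append 4 -> window=[29, 16, 33, 4] -> max=33
step 9: append 7 -> window=[16, 33, 4, 7] -> max=33
step 10: append 44 -> window=[33, 4, 7, 44] -> max=44
step 11: append 18 -> window=[4, 7, 44, 18] -> max=44
step 12: append 27 -> window=[7, 44, 18, 27] -> max=44
step 13: append 16 -> window=[44, 18, 27, 16] -> max=44
step 14: append 16 -> window=[18, 27, 16, 16] -> max=27
Window #11 max = 27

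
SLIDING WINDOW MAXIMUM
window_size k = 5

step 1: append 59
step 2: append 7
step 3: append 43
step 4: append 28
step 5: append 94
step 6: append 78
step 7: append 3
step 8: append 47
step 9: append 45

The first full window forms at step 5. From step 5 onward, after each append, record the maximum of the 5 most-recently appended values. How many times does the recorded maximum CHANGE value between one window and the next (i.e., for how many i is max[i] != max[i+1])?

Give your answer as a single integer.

step 1: append 59 -> window=[59] (not full yet)
step 2: append 7 -> window=[59, 7] (not full yet)
step 3: append 43 -> window=[59, 7, 43] (not full yet)
step 4: append 28 -> window=[59, 7, 43, 28] (not full yet)
step 5: append 94 -> window=[59, 7, 43, 28, 94] -> max=94
step 6: append 78 -> window=[7, 43, 28, 94, 78] -> max=94
step 7: append 3 -> window=[43, 28, 94, 78, 3] -> max=94
step 8: append 47 -> window=[28, 94, 78, 3, 47] -> max=94
step 9: append 45 -> window=[94, 78, 3, 47, 45] -> max=94
Recorded maximums: 94 94 94 94 94
Changes between consecutive maximums: 0

Answer: 0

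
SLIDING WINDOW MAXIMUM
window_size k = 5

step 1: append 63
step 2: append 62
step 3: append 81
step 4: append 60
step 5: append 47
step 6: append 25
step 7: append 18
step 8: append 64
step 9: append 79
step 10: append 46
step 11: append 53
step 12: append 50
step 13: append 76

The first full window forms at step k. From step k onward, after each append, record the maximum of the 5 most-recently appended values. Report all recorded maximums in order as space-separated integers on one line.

Answer: 81 81 81 64 79 79 79 79 79

Derivation:
step 1: append 63 -> window=[63] (not full yet)
step 2: append 62 -> window=[63, 62] (not full yet)
step 3: append 81 -> window=[63, 62, 81] (not full yet)
step 4: append 60 -> window=[63, 62, 81, 60] (not full yet)
step 5: append 47 -> window=[63, 62, 81, 60, 47] -> max=81
step 6: append 25 -> window=[62, 81, 60, 47, 25] -> max=81
step 7: append 18 -> window=[81, 60, 47, 25, 18] -> max=81
step 8: append 64 -> window=[60, 47, 25, 18, 64] -> max=64
step 9: append 79 -> window=[47, 25, 18, 64, 79] -> max=79
step 10: append 46 -> window=[25, 18, 64, 79, 46] -> max=79
step 11: append 53 -> window=[18, 64, 79, 46, 53] -> max=79
step 12: append 50 -> window=[64, 79, 46, 53, 50] -> max=79
step 13: append 76 -> window=[79, 46, 53, 50, 76] -> max=79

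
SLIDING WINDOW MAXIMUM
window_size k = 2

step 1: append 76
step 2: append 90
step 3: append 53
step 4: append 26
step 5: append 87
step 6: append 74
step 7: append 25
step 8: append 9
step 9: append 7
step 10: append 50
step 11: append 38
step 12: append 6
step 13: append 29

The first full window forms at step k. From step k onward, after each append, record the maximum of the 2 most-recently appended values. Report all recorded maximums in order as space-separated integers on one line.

Answer: 90 90 53 87 87 74 25 9 50 50 38 29

Derivation:
step 1: append 76 -> window=[76] (not full yet)
step 2: append 90 -> window=[76, 90] -> max=90
step 3: append 53 -> window=[90, 53] -> max=90
step 4: append 26 -> window=[53, 26] -> max=53
step 5: append 87 -> window=[26, 87] -> max=87
step 6: append 74 -> window=[87, 74] -> max=87
step 7: append 25 -> window=[74, 25] -> max=74
step 8: append 9 -> window=[25, 9] -> max=25
step 9: append 7 -> window=[9, 7] -> max=9
step 10: append 50 -> window=[7, 50] -> max=50
step 11: append 38 -> window=[50, 38] -> max=50
step 12: append 6 -> window=[38, 6] -> max=38
step 13: append 29 -> window=[6, 29] -> max=29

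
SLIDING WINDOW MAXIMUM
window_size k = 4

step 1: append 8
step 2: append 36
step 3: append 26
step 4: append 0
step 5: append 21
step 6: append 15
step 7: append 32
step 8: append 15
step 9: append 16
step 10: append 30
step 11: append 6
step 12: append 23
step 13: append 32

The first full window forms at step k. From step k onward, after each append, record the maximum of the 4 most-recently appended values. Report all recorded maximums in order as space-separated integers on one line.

step 1: append 8 -> window=[8] (not full yet)
step 2: append 36 -> window=[8, 36] (not full yet)
step 3: append 26 -> window=[8, 36, 26] (not full yet)
step 4: append 0 -> window=[8, 36, 26, 0] -> max=36
step 5: append 21 -> window=[36, 26, 0, 21] -> max=36
step 6: append 15 -> window=[26, 0, 21, 15] -> max=26
step 7: append 32 -> window=[0, 21, 15, 32] -> max=32
step 8: append 15 -> window=[21, 15, 32, 15] -> max=32
step 9: append 16 -> window=[15, 32, 15, 16] -> max=32
step 10: append 30 -> window=[32, 15, 16, 30] -> max=32
step 11: append 6 -> window=[15, 16, 30, 6] -> max=30
step 12: append 23 -> window=[16, 30, 6, 23] -> max=30
step 13: append 32 -> window=[30, 6, 23, 32] -> max=32

Answer: 36 36 26 32 32 32 32 30 30 32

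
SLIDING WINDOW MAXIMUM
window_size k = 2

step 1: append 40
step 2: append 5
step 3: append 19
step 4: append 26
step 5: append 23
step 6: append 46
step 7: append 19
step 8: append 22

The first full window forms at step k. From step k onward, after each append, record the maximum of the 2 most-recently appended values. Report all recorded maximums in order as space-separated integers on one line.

Answer: 40 19 26 26 46 46 22

Derivation:
step 1: append 40 -> window=[40] (not full yet)
step 2: append 5 -> window=[40, 5] -> max=40
step 3: append 19 -> window=[5, 19] -> max=19
step 4: append 26 -> window=[19, 26] -> max=26
step 5: append 23 -> window=[26, 23] -> max=26
step 6: append 46 -> window=[23, 46] -> max=46
step 7: append 19 -> window=[46, 19] -> max=46
step 8: append 22 -> window=[19, 22] -> max=22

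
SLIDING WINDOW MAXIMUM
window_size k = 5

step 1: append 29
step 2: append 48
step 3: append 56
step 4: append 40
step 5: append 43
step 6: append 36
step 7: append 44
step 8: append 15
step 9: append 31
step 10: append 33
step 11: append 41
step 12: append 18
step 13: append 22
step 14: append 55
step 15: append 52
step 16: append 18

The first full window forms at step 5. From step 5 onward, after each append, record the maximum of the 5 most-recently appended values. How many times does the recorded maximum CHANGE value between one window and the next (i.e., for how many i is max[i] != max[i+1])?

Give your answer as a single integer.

step 1: append 29 -> window=[29] (not full yet)
step 2: append 48 -> window=[29, 48] (not full yet)
step 3: append 56 -> window=[29, 48, 56] (not full yet)
step 4: append 40 -> window=[29, 48, 56, 40] (not full yet)
step 5: append 43 -> window=[29, 48, 56, 40, 43] -> max=56
step 6: append 36 -> window=[48, 56, 40, 43, 36] -> max=56
step 7: append 44 -> window=[56, 40, 43, 36, 44] -> max=56
step 8: append 15 -> window=[40, 43, 36, 44, 15] -> max=44
step 9: append 31 -> window=[43, 36, 44, 15, 31] -> max=44
step 10: append 33 -> window=[36, 44, 15, 31, 33] -> max=44
step 11: append 41 -> window=[44, 15, 31, 33, 41] -> max=44
step 12: append 18 -> window=[15, 31, 33, 41, 18] -> max=41
step 13: append 22 -> window=[31, 33, 41, 18, 22] -> max=41
step 14: append 55 -> window=[33, 41, 18, 22, 55] -> max=55
step 15: append 52 -> window=[41, 18, 22, 55, 52] -> max=55
step 16: append 18 -> window=[18, 22, 55, 52, 18] -> max=55
Recorded maximums: 56 56 56 44 44 44 44 41 41 55 55 55
Changes between consecutive maximums: 3

Answer: 3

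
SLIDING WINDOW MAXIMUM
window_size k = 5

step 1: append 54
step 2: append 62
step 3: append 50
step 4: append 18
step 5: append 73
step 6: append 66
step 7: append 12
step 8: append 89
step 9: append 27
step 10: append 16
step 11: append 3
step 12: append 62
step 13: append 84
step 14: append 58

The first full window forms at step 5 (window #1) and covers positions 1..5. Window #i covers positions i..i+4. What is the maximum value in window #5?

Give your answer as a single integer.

Answer: 89

Derivation:
step 1: append 54 -> window=[54] (not full yet)
step 2: append 62 -> window=[54, 62] (not full yet)
step 3: append 50 -> window=[54, 62, 50] (not full yet)
step 4: append 18 -> window=[54, 62, 50, 18] (not full yet)
step 5: append 73 -> window=[54, 62, 50, 18, 73] -> max=73
step 6: append 66 -> window=[62, 50, 18, 73, 66] -> max=73
step 7: append 12 -> window=[50, 18, 73, 66, 12] -> max=73
step 8: append 89 -> window=[18, 73, 66, 12, 89] -> max=89
step 9: append 27 -> window=[73, 66, 12, 89, 27] -> max=89
Window #5 max = 89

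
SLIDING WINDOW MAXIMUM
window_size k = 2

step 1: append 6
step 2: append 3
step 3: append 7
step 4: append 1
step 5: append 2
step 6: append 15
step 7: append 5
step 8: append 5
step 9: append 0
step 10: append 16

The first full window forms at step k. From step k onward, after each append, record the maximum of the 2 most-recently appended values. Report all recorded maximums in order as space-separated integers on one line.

step 1: append 6 -> window=[6] (not full yet)
step 2: append 3 -> window=[6, 3] -> max=6
step 3: append 7 -> window=[3, 7] -> max=7
step 4: append 1 -> window=[7, 1] -> max=7
step 5: append 2 -> window=[1, 2] -> max=2
step 6: append 15 -> window=[2, 15] -> max=15
step 7: append 5 -> window=[15, 5] -> max=15
step 8: append 5 -> window=[5, 5] -> max=5
step 9: append 0 -> window=[5, 0] -> max=5
step 10: append 16 -> window=[0, 16] -> max=16

Answer: 6 7 7 2 15 15 5 5 16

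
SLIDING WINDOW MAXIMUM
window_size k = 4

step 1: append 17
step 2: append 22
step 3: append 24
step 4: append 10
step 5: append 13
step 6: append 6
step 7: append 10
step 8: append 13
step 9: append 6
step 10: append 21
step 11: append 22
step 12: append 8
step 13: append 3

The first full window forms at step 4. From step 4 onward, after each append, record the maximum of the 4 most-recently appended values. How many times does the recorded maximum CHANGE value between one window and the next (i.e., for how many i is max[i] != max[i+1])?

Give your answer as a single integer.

Answer: 3

Derivation:
step 1: append 17 -> window=[17] (not full yet)
step 2: append 22 -> window=[17, 22] (not full yet)
step 3: append 24 -> window=[17, 22, 24] (not full yet)
step 4: append 10 -> window=[17, 22, 24, 10] -> max=24
step 5: append 13 -> window=[22, 24, 10, 13] -> max=24
step 6: append 6 -> window=[24, 10, 13, 6] -> max=24
step 7: append 10 -> window=[10, 13, 6, 10] -> max=13
step 8: append 13 -> window=[13, 6, 10, 13] -> max=13
step 9: append 6 -> window=[6, 10, 13, 6] -> max=13
step 10: append 21 -> window=[10, 13, 6, 21] -> max=21
step 11: append 22 -> window=[13, 6, 21, 22] -> max=22
step 12: append 8 -> window=[6, 21, 22, 8] -> max=22
step 13: append 3 -> window=[21, 22, 8, 3] -> max=22
Recorded maximums: 24 24 24 13 13 13 21 22 22 22
Changes between consecutive maximums: 3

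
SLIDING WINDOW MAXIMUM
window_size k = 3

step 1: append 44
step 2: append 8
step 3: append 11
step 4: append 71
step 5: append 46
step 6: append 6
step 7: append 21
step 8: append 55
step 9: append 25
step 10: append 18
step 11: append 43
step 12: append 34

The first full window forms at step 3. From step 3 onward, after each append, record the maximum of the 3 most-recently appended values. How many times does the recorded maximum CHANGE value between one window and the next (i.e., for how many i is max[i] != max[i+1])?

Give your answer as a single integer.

step 1: append 44 -> window=[44] (not full yet)
step 2: append 8 -> window=[44, 8] (not full yet)
step 3: append 11 -> window=[44, 8, 11] -> max=44
step 4: append 71 -> window=[8, 11, 71] -> max=71
step 5: append 46 -> window=[11, 71, 46] -> max=71
step 6: append 6 -> window=[71, 46, 6] -> max=71
step 7: append 21 -> window=[46, 6, 21] -> max=46
step 8: append 55 -> window=[6, 21, 55] -> max=55
step 9: append 25 -> window=[21, 55, 25] -> max=55
step 10: append 18 -> window=[55, 25, 18] -> max=55
step 11: append 43 -> window=[25, 18, 43] -> max=43
step 12: append 34 -> window=[18, 43, 34] -> max=43
Recorded maximums: 44 71 71 71 46 55 55 55 43 43
Changes between consecutive maximums: 4

Answer: 4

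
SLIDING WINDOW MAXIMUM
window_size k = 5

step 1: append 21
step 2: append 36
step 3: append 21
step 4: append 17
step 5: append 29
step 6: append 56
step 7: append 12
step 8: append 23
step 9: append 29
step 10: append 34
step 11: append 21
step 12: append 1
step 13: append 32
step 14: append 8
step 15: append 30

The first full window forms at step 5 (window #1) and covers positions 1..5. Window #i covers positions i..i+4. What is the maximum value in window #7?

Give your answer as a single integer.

Answer: 34

Derivation:
step 1: append 21 -> window=[21] (not full yet)
step 2: append 36 -> window=[21, 36] (not full yet)
step 3: append 21 -> window=[21, 36, 21] (not full yet)
step 4: append 17 -> window=[21, 36, 21, 17] (not full yet)
step 5: append 29 -> window=[21, 36, 21, 17, 29] -> max=36
step 6: append 56 -> window=[36, 21, 17, 29, 56] -> max=56
step 7: append 12 -> window=[21, 17, 29, 56, 12] -> max=56
step 8: append 23 -> window=[17, 29, 56, 12, 23] -> max=56
step 9: append 29 -> window=[29, 56, 12, 23, 29] -> max=56
step 10: append 34 -> window=[56, 12, 23, 29, 34] -> max=56
step 11: append 21 -> window=[12, 23, 29, 34, 21] -> max=34
Window #7 max = 34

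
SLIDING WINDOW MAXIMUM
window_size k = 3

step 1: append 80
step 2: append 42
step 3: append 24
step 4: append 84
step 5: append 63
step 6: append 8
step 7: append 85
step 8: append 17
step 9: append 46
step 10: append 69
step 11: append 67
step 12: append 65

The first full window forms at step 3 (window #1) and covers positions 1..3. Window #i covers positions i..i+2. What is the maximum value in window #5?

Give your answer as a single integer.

Answer: 85

Derivation:
step 1: append 80 -> window=[80] (not full yet)
step 2: append 42 -> window=[80, 42] (not full yet)
step 3: append 24 -> window=[80, 42, 24] -> max=80
step 4: append 84 -> window=[42, 24, 84] -> max=84
step 5: append 63 -> window=[24, 84, 63] -> max=84
step 6: append 8 -> window=[84, 63, 8] -> max=84
step 7: append 85 -> window=[63, 8, 85] -> max=85
Window #5 max = 85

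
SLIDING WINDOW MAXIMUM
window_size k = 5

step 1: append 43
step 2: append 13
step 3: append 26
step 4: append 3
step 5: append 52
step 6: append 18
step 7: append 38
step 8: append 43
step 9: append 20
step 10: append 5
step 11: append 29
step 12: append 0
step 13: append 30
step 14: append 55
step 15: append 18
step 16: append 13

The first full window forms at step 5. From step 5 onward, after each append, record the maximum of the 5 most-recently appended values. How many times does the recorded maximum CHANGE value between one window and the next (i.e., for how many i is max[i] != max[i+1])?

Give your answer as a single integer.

Answer: 3

Derivation:
step 1: append 43 -> window=[43] (not full yet)
step 2: append 13 -> window=[43, 13] (not full yet)
step 3: append 26 -> window=[43, 13, 26] (not full yet)
step 4: append 3 -> window=[43, 13, 26, 3] (not full yet)
step 5: append 52 -> window=[43, 13, 26, 3, 52] -> max=52
step 6: append 18 -> window=[13, 26, 3, 52, 18] -> max=52
step 7: append 38 -> window=[26, 3, 52, 18, 38] -> max=52
step 8: append 43 -> window=[3, 52, 18, 38, 43] -> max=52
step 9: append 20 -> window=[52, 18, 38, 43, 20] -> max=52
step 10: append 5 -> window=[18, 38, 43, 20, 5] -> max=43
step 11: append 29 -> window=[38, 43, 20, 5, 29] -> max=43
step 12: append 0 -> window=[43, 20, 5, 29, 0] -> max=43
step 13: append 30 -> window=[20, 5, 29, 0, 30] -> max=30
step 14: append 55 -> window=[5, 29, 0, 30, 55] -> max=55
step 15: append 18 -> window=[29, 0, 30, 55, 18] -> max=55
step 16: append 13 -> window=[0, 30, 55, 18, 13] -> max=55
Recorded maximums: 52 52 52 52 52 43 43 43 30 55 55 55
Changes between consecutive maximums: 3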